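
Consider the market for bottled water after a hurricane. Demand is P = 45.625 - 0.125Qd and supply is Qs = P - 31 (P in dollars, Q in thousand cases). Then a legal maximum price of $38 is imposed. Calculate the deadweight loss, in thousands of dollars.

Rearranging demand gives Qd = 365 - 8P. Equilibrium: 365 - 8P = P - 31, so 396 = 9P and P* = 44, Q* = 13.
The ceiling of 38 is below the equilibrium price 44, so it binds.
At P = 38: Qd = 365 - 8·38 = 61 and Qs = 38 - 31 = 7.
Quantity traded falls to 7. At Q = 7 the demand price is (365 - 7)/8 = 44.75 and the supply price is 31 + 7 = 38.
Deadweight loss = ½ · (44.75 - 38) · (13 - 7) = ½ · 6.75 · 6 = 20.25.

20.25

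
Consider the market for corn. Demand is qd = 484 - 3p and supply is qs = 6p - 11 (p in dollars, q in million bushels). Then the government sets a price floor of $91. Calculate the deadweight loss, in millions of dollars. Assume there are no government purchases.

In a free market, 484 - 3p = 6p - 11 gives the equilibrium p* = 55, q* = 319.
The floor of 91 is above the equilibrium price 55, so it binds.
At p = 91: qd = 484 - 3·91 = 211 and qs = 6·91 - 11 = 535.
Quantity traded falls to 211. At q = 211 the demand price is (484 - 211)/3 = 91 and the supply price is (11 + 211)/6 = 37.
Deadweight loss = ½ · (91 - 37) · (319 - 211) = ½ · 54 · 108 = 2916.

2916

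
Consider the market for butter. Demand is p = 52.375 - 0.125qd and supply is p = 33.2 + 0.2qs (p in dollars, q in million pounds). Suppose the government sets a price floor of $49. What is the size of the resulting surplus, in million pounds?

52

Rearranging demand gives qd = 419 - 8p; rearranging supply gives qs = 5p - 166. Equilibrium: 419 - 8p = 5p - 166, so 585 = 13p and p* = 45, q* = 59.
Since 49 > 45, the floor is binding.
At p = 49: qd = 419 - 8·49 = 27 and qs = 5·49 - 166 = 79.
Surplus = qs - qd = 79 - 27 = 52.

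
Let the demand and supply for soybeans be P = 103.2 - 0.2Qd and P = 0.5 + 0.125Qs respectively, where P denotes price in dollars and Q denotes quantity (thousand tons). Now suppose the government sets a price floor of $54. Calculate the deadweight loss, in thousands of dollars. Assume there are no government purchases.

Rearranging demand gives Qd = 516 - 5P; rearranging supply gives Qs = 8P - 4. Without the control the market clears where 516 - 5P = 8P - 4, i.e. P* = 40 and Q* = 316.
Because the floor (54) lies above the market-clearing price, it is binding.
At P = 54: Qd = 516 - 5·54 = 246 and Qs = 8·54 - 4 = 428.
Quantity traded falls to 246. At Q = 246 the demand price is (516 - 246)/5 = 54 and the supply price is (4 + 246)/8 = 31.25.
Deadweight loss = ½ · (54 - 31.25) · (316 - 246) = ½ · 22.75 · 70 = 796.25.

796.25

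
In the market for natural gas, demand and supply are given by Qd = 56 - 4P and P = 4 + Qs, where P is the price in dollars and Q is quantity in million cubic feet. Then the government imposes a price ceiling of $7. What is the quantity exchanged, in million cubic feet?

Rearranging supply gives Qs = P - 4. Without the control the market clears where 56 - 4P = P - 4, i.e. P* = 12 and Q* = 8.
The ceiling of 7 is below the equilibrium price 12, so it binds.
At P = 7: Qd = 56 - 4·7 = 28 and Qs = 7 - 4 = 3.
The quantity actually transacted is the short side, supply: 3.

3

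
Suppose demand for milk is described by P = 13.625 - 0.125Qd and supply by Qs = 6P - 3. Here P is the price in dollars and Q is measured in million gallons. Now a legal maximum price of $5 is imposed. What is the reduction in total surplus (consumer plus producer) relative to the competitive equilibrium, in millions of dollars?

Rearranging demand gives Qd = 109 - 8P. Equilibrium: 109 - 8P = 6P - 3, so 112 = 14P and P* = 8, Q* = 45.
Since 5 < 8, the ceiling is binding.
At P = 5: Qd = 109 - 8·5 = 69 and Qs = 6·5 - 3 = 27.
Quantity traded falls to 27. At Q = 27 the demand price is (109 - 27)/8 = 10.25 and the supply price is (3 + 27)/6 = 5.
Deadweight loss = ½ · (10.25 - 5) · (45 - 27) = ½ · 5.25 · 18 = 47.25.

47.25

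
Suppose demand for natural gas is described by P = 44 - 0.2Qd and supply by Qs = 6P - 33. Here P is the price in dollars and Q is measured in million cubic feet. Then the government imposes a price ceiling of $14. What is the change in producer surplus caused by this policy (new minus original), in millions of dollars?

-702

Rearranging demand gives Qd = 220 - 5P. Equilibrium: 220 - 5P = 6P - 33, so 253 = 11P and P* = 23, Q* = 105.
The ceiling of 14 is below the equilibrium price 23, so it binds.
At P = 14: Qd = 220 - 5·14 = 150 and Qs = 6·14 - 33 = 51.
Producer surplus without the control is ½ · (23 - 5.5) · 105 = 918.75.
With the ceiling, producers sell 51 units at 14, so PS = ½ · (14 - 5.5) · 51 = 216.75.
Change in producer surplus = 216.75 - 918.75 = -702.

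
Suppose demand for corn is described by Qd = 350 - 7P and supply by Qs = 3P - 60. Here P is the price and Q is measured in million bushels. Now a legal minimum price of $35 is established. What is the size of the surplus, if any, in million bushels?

0

Equilibrium: 350 - 7P = 3P - 60, so 410 = 10P and P* = 41, Q* = 63.
Since 35 is below P* = 41, the floor does not bind and the free-market outcome prevails.
Since the control does not bind, there is no surplus.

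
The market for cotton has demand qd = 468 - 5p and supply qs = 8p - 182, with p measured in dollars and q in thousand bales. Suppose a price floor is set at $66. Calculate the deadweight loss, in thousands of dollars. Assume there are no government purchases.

Equilibrium: 468 - 5p = 8p - 182, so 650 = 13p and p* = 50, q* = 218.
Because the floor (66) lies above the market-clearing price, it is binding.
At p = 66: qd = 468 - 5·66 = 138 and qs = 8·66 - 182 = 346.
Quantity traded falls to 138. At q = 138 the demand price is (468 - 138)/5 = 66 and the supply price is (182 + 138)/8 = 40.
Deadweight loss = ½ · (66 - 40) · (218 - 138) = ½ · 26 · 80 = 1040.

1040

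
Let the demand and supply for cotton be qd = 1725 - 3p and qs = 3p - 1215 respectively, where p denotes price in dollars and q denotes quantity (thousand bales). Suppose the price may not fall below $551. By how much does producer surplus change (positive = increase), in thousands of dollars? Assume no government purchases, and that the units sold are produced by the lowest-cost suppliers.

-1189.5

In a free market, 1725 - 3p = 3p - 1215 gives the equilibrium p* = 490, q* = 255.
Because the floor (551) lies above the market-clearing price, it is binding.
At p = 551: qd = 1725 - 3·551 = 72 and qs = 3·551 - 1215 = 438.
Producer surplus without the control is ½ · (490 - 405) · 255 = 10837.5.
With the floor, 72 units are sold at 551. The supply price at q = 72 is 429, so PS = ½ · [(551 - 405) + (551 - 429)] · 72 = 9648.
Change in producer surplus = 9648 - 10837.5 = -1189.5.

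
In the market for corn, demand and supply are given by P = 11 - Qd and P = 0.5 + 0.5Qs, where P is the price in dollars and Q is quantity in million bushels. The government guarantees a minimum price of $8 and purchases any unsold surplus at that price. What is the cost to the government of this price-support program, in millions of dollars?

96

Rearranging demand gives Qd = 11 - P; rearranging supply gives Qs = 2P - 1. In a free market, 11 - P = 2P - 1 gives the equilibrium P* = 4, Q* = 7.
Because the floor (8) lies above the market-clearing price, it is binding.
At P = 8: Qd = 11 - 8 = 3 and Qs = 2·8 - 1 = 15.
Surplus = Qs - Qd = 12.
Government expenditure = surplus × support price = 12 × 8 = 96.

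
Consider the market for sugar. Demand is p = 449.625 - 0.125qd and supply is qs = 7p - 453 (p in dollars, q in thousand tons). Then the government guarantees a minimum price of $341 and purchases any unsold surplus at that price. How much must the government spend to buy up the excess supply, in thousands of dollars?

Rearranging demand gives qd = 3597 - 8p. In a free market, 3597 - 8p = 7p - 453 gives the equilibrium p* = 270, q* = 1437.
Because the floor (341) lies above the market-clearing price, it is binding.
At p = 341: qd = 3597 - 8·341 = 869 and qs = 7·341 - 453 = 1934.
Surplus = qs - qd = 1065.
Government expenditure = surplus × support price = 1065 × 341 = 363165.

363165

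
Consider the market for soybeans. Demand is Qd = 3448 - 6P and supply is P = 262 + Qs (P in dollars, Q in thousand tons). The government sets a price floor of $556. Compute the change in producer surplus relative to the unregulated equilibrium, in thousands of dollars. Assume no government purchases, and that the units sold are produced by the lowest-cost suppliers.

Rearranging supply gives Qs = P - 262. Setting quantity demanded equal to quantity supplied, 3448 - 6P = P - 262, gives P* = 530 and Q* = 268.
Because the floor (556) lies above the market-clearing price, it is binding.
At P = 556: Qd = 3448 - 6·556 = 112 and Qs = 556 - 262 = 294.
Producer surplus without the control is ½ · (530 - 262) · 268 = 35912.
With the floor, 112 units are sold at 556. The supply price at Q = 112 is 374, so PS = ½ · [(556 - 262) + (556 - 374)] · 112 = 26656.
Change in producer surplus = 26656 - 35912 = -9256.

-9256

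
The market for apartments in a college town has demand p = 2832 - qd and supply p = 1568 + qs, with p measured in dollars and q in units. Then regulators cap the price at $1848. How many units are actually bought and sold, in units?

280

Rearranging demand gives qd = 2832 - p; rearranging supply gives qs = p - 1568. Without the control the market clears where 2832 - p = p - 1568, i.e. p* = 2200 and q* = 632.
Because the ceiling (1848) lies below the market-clearing price, it is binding.
At p = 1848: qd = 2832 - 1848 = 984 and qs = 1848 - 1568 = 280.
The quantity actually transacted is the short side, supply: 280.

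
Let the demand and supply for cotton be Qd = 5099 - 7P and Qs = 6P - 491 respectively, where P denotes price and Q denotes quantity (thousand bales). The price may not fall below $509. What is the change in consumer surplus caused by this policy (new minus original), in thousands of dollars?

-143187.5

In a free market, 5099 - 7P = 6P - 491 gives the equilibrium P* = 430, Q* = 2089.
Since 509 > 430, the floor is binding.
At P = 509: Qd = 5099 - 7·509 = 1536 and Qs = 6·509 - 491 = 2563.
Consumer surplus without the control is ½ · (5099/7 - 430) · 2089 = 4363921/14.
With the floor, consumers buy 1536 units at 509, so CS = ½ · (5099/7 - 509) · 1536 = 1179648/7.
Change in consumer surplus = 1179648/7 - 4363921/14 = -143187.5.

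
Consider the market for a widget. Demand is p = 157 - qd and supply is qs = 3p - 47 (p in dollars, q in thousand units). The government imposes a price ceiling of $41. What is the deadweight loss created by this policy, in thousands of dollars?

600

Rearranging demand gives qd = 157 - p. Equilibrium: 157 - p = 3p - 47, so 204 = 4p and p* = 51, q* = 106.
The ceiling of 41 is below the equilibrium price 51, so it binds.
At p = 41: qd = 157 - 41 = 116 and qs = 3·41 - 47 = 76.
Quantity traded falls to 76. At q = 76 the demand price is 157 - 76 = 81 and the supply price is (47 + 76)/3 = 41.
Deadweight loss = ½ · (81 - 41) · (106 - 76) = ½ · 40 · 30 = 600.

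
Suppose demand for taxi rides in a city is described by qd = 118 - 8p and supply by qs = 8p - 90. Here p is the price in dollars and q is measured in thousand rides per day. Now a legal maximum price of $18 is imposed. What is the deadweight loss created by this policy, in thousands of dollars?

Equilibrium: 118 - 8p = 8p - 90, so 208 = 16p and p* = 13, q* = 14.
The ceiling of 18 is above the equilibrium price 13, so it is not binding; the market clears at p* = 13, q* = 14.
Since the control does not bind, no trades are prevented and deadweight loss is zero.

0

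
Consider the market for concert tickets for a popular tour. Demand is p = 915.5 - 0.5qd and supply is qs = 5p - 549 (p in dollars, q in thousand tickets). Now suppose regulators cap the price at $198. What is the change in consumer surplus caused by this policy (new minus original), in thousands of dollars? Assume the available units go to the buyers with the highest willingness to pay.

Rearranging demand gives qd = 1831 - 2p. Setting quantity demanded equal to quantity supplied, 1831 - 2p = 5p - 549, gives p* = 340 and q* = 1151.
Since 198 < 340, the ceiling is binding.
At p = 198: qd = 1831 - 2·198 = 1435 and qs = 5·198 - 549 = 441.
Consumer surplus without the control is ½ · (915.5 - 340) · 1151 = 331200.25.
With the ceiling, 441 units are sold at 198 (assume they go to the highest-value buyers). The demand price at q = 441 is 695, so CS = ½ · [(915.5 - 198) + (695 - 198)] · 441 = 267797.25.
Change in consumer surplus = 267797.25 - 331200.25 = -63403.

-63403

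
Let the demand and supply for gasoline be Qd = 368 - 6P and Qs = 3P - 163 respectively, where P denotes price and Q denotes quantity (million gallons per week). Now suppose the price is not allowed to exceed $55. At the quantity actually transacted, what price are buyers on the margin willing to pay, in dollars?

61

Equilibrium: 368 - 6P = 3P - 163, so 531 = 9P and P* = 59, Q* = 14.
Because the ceiling (55) lies below the market-clearing price, it is binding.
At P = 55: Qd = 368 - 6·55 = 38 and Qs = 3·55 - 163 = 2.
Only 2 units reach the market. On the demand curve, the marginal buyer's willingness to pay at Q = 2 is (368 - 2)/6 = 61.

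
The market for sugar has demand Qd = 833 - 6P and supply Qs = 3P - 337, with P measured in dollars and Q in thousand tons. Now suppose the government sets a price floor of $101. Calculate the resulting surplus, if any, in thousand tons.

0

Without the control the market clears where 833 - 6P = 3P - 337, i.e. P* = 130 and Q* = 53.
The floor of 101 is below the equilibrium price 130, so it is not binding; the market clears at P* = 130, Q* = 53.
Since the control does not bind, there is no surplus.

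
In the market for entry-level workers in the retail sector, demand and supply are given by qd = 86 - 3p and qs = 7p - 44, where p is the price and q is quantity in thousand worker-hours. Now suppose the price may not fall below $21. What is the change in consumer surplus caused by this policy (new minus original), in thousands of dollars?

-280

Setting quantity demanded equal to quantity supplied, 86 - 3p = 7p - 44, gives p* = 13 and q* = 47.
Because the floor (21) lies above the market-clearing price, it is binding.
At p = 21: qd = 86 - 3·21 = 23 and qs = 7·21 - 44 = 103.
Consumer surplus without the control is ½ · (86/3 - 13) · 47 = 2209/6.
With the floor, consumers buy 23 units at 21, so CS = ½ · (86/3 - 21) · 23 = 529/6.
Change in consumer surplus = 529/6 - 2209/6 = -280.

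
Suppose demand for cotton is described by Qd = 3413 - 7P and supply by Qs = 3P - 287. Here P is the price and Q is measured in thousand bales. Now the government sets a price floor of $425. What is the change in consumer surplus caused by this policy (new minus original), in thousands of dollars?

In a free market, 3413 - 7P = 3P - 287 gives the equilibrium P* = 370, Q* = 823.
Since 425 > 370, the floor is binding.
At P = 425: Qd = 3413 - 7·425 = 438 and Qs = 3·425 - 287 = 988.
Consumer surplus without the control is ½ · (3413/7 - 370) · 823 = 677329/14.
With the floor, consumers buy 438 units at 425, so CS = ½ · (3413/7 - 425) · 438 = 95922/7.
Change in consumer surplus = 95922/7 - 677329/14 = -34677.5.

-34677.5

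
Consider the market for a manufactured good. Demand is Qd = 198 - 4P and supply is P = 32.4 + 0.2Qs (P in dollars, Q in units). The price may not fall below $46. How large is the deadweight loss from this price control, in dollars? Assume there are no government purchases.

129.6

Rearranging supply gives Qs = 5P - 162. In a free market, 198 - 4P = 5P - 162 gives the equilibrium P* = 40, Q* = 38.
The floor of 46 is above the equilibrium price 40, so it binds.
At P = 46: Qd = 198 - 4·46 = 14 and Qs = 5·46 - 162 = 68.
Quantity traded falls to 14. At Q = 14 the demand price is (198 - 14)/4 = 46 and the supply price is (162 + 14)/5 = 35.2.
Deadweight loss = ½ · (46 - 35.2) · (38 - 14) = ½ · 10.8 · 24 = 129.6.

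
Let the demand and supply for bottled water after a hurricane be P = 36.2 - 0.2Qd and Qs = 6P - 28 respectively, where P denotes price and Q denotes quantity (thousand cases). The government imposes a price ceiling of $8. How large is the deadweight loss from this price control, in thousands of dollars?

Rearranging demand gives Qd = 181 - 5P. Setting quantity demanded equal to quantity supplied, 181 - 5P = 6P - 28, gives P* = 19 and Q* = 86.
Since 8 < 19, the ceiling is binding.
At P = 8: Qd = 181 - 5·8 = 141 and Qs = 6·8 - 28 = 20.
Quantity traded falls to 20. At Q = 20 the demand price is (181 - 20)/5 = 32.2 and the supply price is (28 + 20)/6 = 8.
Deadweight loss = ½ · (32.2 - 8) · (86 - 20) = ½ · 24.2 · 66 = 798.6.

798.6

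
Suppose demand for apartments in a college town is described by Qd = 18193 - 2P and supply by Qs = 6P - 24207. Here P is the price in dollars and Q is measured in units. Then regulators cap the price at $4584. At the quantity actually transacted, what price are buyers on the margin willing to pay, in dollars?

7448

In a free market, 18193 - 2P = 6P - 24207 gives the equilibrium P* = 5300, Q* = 7593.
Because the ceiling (4584) lies below the market-clearing price, it is binding.
At P = 4584: Qd = 18193 - 2·4584 = 9025 and Qs = 6·4584 - 24207 = 3297.
Only 3297 units reach the market. On the demand curve, the marginal buyer's willingness to pay at Q = 3297 is (18193 - 3297)/2 = 7448.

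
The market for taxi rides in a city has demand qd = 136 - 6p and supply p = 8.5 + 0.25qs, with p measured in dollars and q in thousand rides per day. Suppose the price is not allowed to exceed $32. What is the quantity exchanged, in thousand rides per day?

34

Rearranging supply gives qs = 4p - 34. Without the control the market clears where 136 - 6p = 4p - 34, i.e. p* = 17 and q* = 34.
The ceiling of 32 is above the equilibrium price 17, so it is not binding; the market clears at p* = 17, q* = 34.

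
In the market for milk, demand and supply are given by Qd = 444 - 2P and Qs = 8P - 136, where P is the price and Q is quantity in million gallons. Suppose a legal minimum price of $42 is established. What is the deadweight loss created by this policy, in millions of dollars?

Setting quantity demanded equal to quantity supplied, 444 - 2P = 8P - 136, gives P* = 58 and Q* = 328.
Since 42 is below P* = 58, the floor does not bind and the free-market outcome prevails.
Since the control does not bind, no trades are prevented and deadweight loss is zero.

0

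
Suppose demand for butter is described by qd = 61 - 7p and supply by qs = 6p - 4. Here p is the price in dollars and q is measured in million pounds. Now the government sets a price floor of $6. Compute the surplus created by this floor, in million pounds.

13

Equilibrium: 61 - 7p = 6p - 4, so 65 = 13p and p* = 5, q* = 26.
Because the floor (6) lies above the market-clearing price, it is binding.
At p = 6: qd = 61 - 7·6 = 19 and qs = 6·6 - 4 = 32.
Surplus = qs - qd = 32 - 19 = 13.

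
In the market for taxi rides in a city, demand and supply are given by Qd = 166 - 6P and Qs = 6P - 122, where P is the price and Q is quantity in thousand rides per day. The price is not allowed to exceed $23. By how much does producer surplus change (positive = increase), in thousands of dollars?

-19

In a free market, 166 - 6P = 6P - 122 gives the equilibrium P* = 24, Q* = 22.
The ceiling of 23 is below the equilibrium price 24, so it binds.
At P = 23: Qd = 166 - 6·23 = 28 and Qs = 6·23 - 122 = 16.
Producer surplus without the control is ½ · (24 - 61/3) · 22 = 121/3.
With the ceiling, producers sell 16 units at 23, so PS = ½ · (23 - 61/3) · 16 = 64/3.
Change in producer surplus = 64/3 - 121/3 = -19.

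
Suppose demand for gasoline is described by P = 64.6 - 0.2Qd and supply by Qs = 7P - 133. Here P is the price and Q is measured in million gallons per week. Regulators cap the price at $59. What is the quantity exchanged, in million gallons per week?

Rearranging demand gives Qd = 323 - 5P. In a free market, 323 - 5P = 7P - 133 gives the equilibrium P* = 38, Q* = 133.
Since 59 is above P* = 38, the ceiling does not bind and the free-market outcome prevails.

133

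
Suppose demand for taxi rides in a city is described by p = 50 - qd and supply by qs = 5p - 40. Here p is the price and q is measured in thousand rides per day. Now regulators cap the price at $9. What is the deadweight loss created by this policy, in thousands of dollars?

540

Rearranging demand gives qd = 50 - p. In a free market, 50 - p = 5p - 40 gives the equilibrium p* = 15, q* = 35.
The ceiling of 9 is below the equilibrium price 15, so it binds.
At p = 9: qd = 50 - 9 = 41 and qs = 5·9 - 40 = 5.
Quantity traded falls to 5. At q = 5 the demand price is 50 - 5 = 45 and the supply price is (40 + 5)/5 = 9.
Deadweight loss = ½ · (45 - 9) · (35 - 5) = ½ · 36 · 30 = 540.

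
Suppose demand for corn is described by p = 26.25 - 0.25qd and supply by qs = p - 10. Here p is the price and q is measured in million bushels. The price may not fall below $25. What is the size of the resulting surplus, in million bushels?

Rearranging demand gives qd = 105 - 4p. Setting quantity demanded equal to quantity supplied, 105 - 4p = p - 10, gives p* = 23 and q* = 13.
Since 25 > 23, the floor is binding.
At p = 25: qd = 105 - 4·25 = 5 and qs = 25 - 10 = 15.
Surplus = qs - qd = 15 - 5 = 10.

10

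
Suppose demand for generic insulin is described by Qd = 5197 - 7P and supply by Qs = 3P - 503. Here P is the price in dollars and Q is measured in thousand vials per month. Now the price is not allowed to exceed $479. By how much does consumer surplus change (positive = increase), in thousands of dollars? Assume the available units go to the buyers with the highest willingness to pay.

Setting quantity demanded equal to quantity supplied, 5197 - 7P = 3P - 503, gives P* = 570 and Q* = 1207.
Because the ceiling (479) lies below the market-clearing price, it is binding.
At P = 479: Qd = 5197 - 7·479 = 1844 and Qs = 3·479 - 503 = 934.
Consumer surplus without the control is ½ · (5197/7 - 570) · 1207 = 1456849/14.
With the ceiling, 934 units are sold at 479 (assume they go to the highest-value buyers). The demand price at Q = 934 is 609, so CS = ½ · [(5197/7 - 479) + (609 - 479)] · 934 = 1286118/7.
Change in consumer surplus = 1286118/7 - 1456849/14 = 79670.5.

79670.5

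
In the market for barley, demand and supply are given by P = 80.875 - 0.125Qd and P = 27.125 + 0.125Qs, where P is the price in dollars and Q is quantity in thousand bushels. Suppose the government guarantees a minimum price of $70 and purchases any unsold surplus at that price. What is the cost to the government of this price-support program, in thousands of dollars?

Rearranging demand gives Qd = 647 - 8P; rearranging supply gives Qs = 8P - 217. Setting quantity demanded equal to quantity supplied, 647 - 8P = 8P - 217, gives P* = 54 and Q* = 215.
The floor of 70 is above the equilibrium price 54, so it binds.
At P = 70: Qd = 647 - 8·70 = 87 and Qs = 8·70 - 217 = 343.
Surplus = Qs - Qd = 256.
Government expenditure = surplus × support price = 256 × 70 = 17920.

17920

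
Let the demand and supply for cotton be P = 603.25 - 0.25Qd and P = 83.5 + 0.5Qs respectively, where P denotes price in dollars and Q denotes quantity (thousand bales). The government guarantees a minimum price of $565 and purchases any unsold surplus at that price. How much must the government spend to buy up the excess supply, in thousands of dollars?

457650

Rearranging demand gives Qd = 2413 - 4P; rearranging supply gives Qs = 2P - 167. Setting quantity demanded equal to quantity supplied, 2413 - 4P = 2P - 167, gives P* = 430 and Q* = 693.
The floor of 565 is above the equilibrium price 430, so it binds.
At P = 565: Qd = 2413 - 4·565 = 153 and Qs = 2·565 - 167 = 963.
Surplus = Qs - Qd = 810.
Government expenditure = surplus × support price = 810 × 565 = 457650.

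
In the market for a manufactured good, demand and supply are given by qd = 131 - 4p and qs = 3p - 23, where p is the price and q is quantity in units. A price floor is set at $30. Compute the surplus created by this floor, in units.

56

Setting quantity demanded equal to quantity supplied, 131 - 4p = 3p - 23, gives p* = 22 and q* = 43.
Since 30 > 22, the floor is binding.
At p = 30: qd = 131 - 4·30 = 11 and qs = 3·30 - 23 = 67.
Surplus = qs - qd = 67 - 11 = 56.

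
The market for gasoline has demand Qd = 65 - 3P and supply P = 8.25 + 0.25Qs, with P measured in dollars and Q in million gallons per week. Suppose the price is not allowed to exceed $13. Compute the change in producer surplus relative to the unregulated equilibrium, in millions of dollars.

-21

Rearranging supply gives Qs = 4P - 33. In a free market, 65 - 3P = 4P - 33 gives the equilibrium P* = 14, Q* = 23.
The ceiling of 13 is below the equilibrium price 14, so it binds.
At P = 13: Qd = 65 - 3·13 = 26 and Qs = 4·13 - 33 = 19.
Producer surplus without the control is ½ · (14 - 8.25) · 23 = 66.125.
With the ceiling, producers sell 19 units at 13, so PS = ½ · (13 - 8.25) · 19 = 45.125.
Change in producer surplus = 45.125 - 66.125 = -21.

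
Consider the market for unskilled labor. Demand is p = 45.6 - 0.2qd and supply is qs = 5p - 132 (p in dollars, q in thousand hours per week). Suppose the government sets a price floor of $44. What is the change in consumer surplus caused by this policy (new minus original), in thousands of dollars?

-224

Rearranging demand gives qd = 228 - 5p. Setting quantity demanded equal to quantity supplied, 228 - 5p = 5p - 132, gives p* = 36 and q* = 48.
The floor of 44 is above the equilibrium price 36, so it binds.
At p = 44: qd = 228 - 5·44 = 8 and qs = 5·44 - 132 = 88.
Consumer surplus without the control is ½ · (45.6 - 36) · 48 = 230.4.
With the floor, consumers buy 8 units at 44, so CS = ½ · (45.6 - 44) · 8 = 6.4.
Change in consumer surplus = 6.4 - 230.4 = -224.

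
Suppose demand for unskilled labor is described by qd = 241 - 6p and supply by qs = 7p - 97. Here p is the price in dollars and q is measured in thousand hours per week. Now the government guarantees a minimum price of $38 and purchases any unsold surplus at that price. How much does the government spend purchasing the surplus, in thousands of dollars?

5928

Equilibrium: 241 - 6p = 7p - 97, so 338 = 13p and p* = 26, q* = 85.
Because the floor (38) lies above the market-clearing price, it is binding.
At p = 38: qd = 241 - 6·38 = 13 and qs = 7·38 - 97 = 169.
Surplus = qs - qd = 156.
Government expenditure = surplus × support price = 156 × 38 = 5928.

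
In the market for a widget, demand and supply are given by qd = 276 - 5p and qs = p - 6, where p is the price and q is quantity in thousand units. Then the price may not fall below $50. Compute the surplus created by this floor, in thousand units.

18

Without the control the market clears where 276 - 5p = p - 6, i.e. p* = 47 and q* = 41.
Since 50 > 47, the floor is binding.
At p = 50: qd = 276 - 5·50 = 26 and qs = 50 - 6 = 44.
Surplus = qs - qd = 44 - 26 = 18.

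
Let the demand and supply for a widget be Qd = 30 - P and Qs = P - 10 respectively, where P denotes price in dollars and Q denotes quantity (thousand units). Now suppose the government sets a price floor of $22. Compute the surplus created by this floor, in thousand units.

4

Setting quantity demanded equal to quantity supplied, 30 - P = P - 10, gives P* = 20 and Q* = 10.
Since 22 > 20, the floor is binding.
At P = 22: Qd = 30 - 22 = 8 and Qs = 22 - 10 = 12.
Surplus = Qs - Qd = 12 - 8 = 4.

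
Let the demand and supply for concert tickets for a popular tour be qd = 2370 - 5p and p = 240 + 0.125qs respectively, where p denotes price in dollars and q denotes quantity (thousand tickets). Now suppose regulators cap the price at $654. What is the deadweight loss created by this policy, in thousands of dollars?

Rearranging supply gives qs = 8p - 1920. In a free market, 2370 - 5p = 8p - 1920 gives the equilibrium p* = 330, q* = 720.
The ceiling of 654 is above the equilibrium price 330, so it is not binding; the market clears at p* = 330, q* = 720.
Since the control does not bind, no trades are prevented and deadweight loss is zero.

0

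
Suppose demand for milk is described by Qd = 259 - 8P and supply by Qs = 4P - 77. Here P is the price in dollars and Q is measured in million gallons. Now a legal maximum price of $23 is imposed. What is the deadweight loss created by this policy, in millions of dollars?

Without the control the market clears where 259 - 8P = 4P - 77, i.e. P* = 28 and Q* = 35.
Since 23 < 28, the ceiling is binding.
At P = 23: Qd = 259 - 8·23 = 75 and Qs = 4·23 - 77 = 15.
Quantity traded falls to 15. At Q = 15 the demand price is (259 - 15)/8 = 30.5 and the supply price is (77 + 15)/4 = 23.
Deadweight loss = ½ · (30.5 - 23) · (35 - 15) = ½ · 7.5 · 20 = 75.

75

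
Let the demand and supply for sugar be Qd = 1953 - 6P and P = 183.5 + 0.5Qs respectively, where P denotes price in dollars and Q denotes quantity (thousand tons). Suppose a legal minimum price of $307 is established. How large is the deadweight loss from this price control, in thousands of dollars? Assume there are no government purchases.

3468

Rearranging supply gives Qs = 2P - 367. Setting quantity demanded equal to quantity supplied, 1953 - 6P = 2P - 367, gives P* = 290 and Q* = 213.
The floor of 307 is above the equilibrium price 290, so it binds.
At P = 307: Qd = 1953 - 6·307 = 111 and Qs = 2·307 - 367 = 247.
Quantity traded falls to 111. At Q = 111 the demand price is (1953 - 111)/6 = 307 and the supply price is (367 + 111)/2 = 239.
Deadweight loss = ½ · (307 - 239) · (213 - 111) = ½ · 68 · 102 = 3468.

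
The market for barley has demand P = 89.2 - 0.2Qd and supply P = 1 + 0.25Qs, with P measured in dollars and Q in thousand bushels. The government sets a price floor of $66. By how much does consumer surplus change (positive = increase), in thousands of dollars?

Rearranging demand gives Qd = 446 - 5P; rearranging supply gives Qs = 4P - 4. Equilibrium: 446 - 5P = 4P - 4, so 450 = 9P and P* = 50, Q* = 196.
The floor of 66 is above the equilibrium price 50, so it binds.
At P = 66: Qd = 446 - 5·66 = 116 and Qs = 4·66 - 4 = 260.
Consumer surplus without the control is ½ · (89.2 - 50) · 196 = 3841.6.
With the floor, consumers buy 116 units at 66, so CS = ½ · (89.2 - 66) · 116 = 1345.6.
Change in consumer surplus = 1345.6 - 3841.6 = -2496.

-2496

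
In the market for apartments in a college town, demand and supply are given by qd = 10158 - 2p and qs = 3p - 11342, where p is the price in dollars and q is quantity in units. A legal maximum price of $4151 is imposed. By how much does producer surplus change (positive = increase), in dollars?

In a free market, 10158 - 2p = 3p - 11342 gives the equilibrium p* = 4300, q* = 1558.
The ceiling of 4151 is below the equilibrium price 4300, so it binds.
At p = 4151: qd = 10158 - 2·4151 = 1856 and qs = 3·4151 - 11342 = 1111.
Producer surplus without the control is ½ · (4300 - 11342/3) · 1558 = 1213682/3.
With the ceiling, producers sell 1111 units at 4151, so PS = ½ · (4151 - 11342/3) · 1111 = 1234321/6.
Change in producer surplus = 1234321/6 - 1213682/3 = -198840.5.

-198840.5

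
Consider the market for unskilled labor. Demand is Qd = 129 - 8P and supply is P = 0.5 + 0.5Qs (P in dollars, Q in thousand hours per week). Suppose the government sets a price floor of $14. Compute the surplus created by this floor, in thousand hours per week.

10

Rearranging supply gives Qs = 2P - 1. In a free market, 129 - 8P = 2P - 1 gives the equilibrium P* = 13, Q* = 25.
Because the floor (14) lies above the market-clearing price, it is binding.
At P = 14: Qd = 129 - 8·14 = 17 and Qs = 2·14 - 1 = 27.
Surplus = Qs - Qd = 27 - 17 = 10.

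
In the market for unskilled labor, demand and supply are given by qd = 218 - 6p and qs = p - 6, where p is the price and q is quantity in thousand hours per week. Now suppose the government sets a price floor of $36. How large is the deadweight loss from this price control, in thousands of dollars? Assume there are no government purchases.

Setting quantity demanded equal to quantity supplied, 218 - 6p = p - 6, gives p* = 32 and q* = 26.
Since 36 > 32, the floor is binding.
At p = 36: qd = 218 - 6·36 = 2 and qs = 36 - 6 = 30.
Quantity traded falls to 2. At q = 2 the demand price is (218 - 2)/6 = 36 and the supply price is 6 + 2 = 8.
Deadweight loss = ½ · (36 - 8) · (26 - 2) = ½ · 28 · 24 = 336.

336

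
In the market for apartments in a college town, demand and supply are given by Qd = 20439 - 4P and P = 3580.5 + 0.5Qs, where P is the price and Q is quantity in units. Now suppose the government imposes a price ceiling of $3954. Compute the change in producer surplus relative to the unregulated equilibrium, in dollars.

-899878

Rearranging supply gives Qs = 2P - 7161. Setting quantity demanded equal to quantity supplied, 20439 - 4P = 2P - 7161, gives P* = 4600 and Q* = 2039.
Because the ceiling (3954) lies below the market-clearing price, it is binding.
At P = 3954: Qd = 20439 - 4·3954 = 4623 and Qs = 2·3954 - 7161 = 747.
Producer surplus without the control is ½ · (4600 - 3580.5) · 2039 = 1039380.25.
With the ceiling, producers sell 747 units at 3954, so PS = ½ · (3954 - 3580.5) · 747 = 139502.25.
Change in producer surplus = 139502.25 - 1039380.25 = -899878.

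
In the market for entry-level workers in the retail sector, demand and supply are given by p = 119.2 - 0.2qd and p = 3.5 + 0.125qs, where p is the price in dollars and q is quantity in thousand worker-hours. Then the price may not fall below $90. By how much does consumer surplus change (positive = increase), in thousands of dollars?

-10542

Rearranging demand gives qd = 596 - 5p; rearranging supply gives qs = 8p - 28. Equilibrium: 596 - 5p = 8p - 28, so 624 = 13p and p* = 48, q* = 356.
The floor of 90 is above the equilibrium price 48, so it binds.
At p = 90: qd = 596 - 5·90 = 146 and qs = 8·90 - 28 = 692.
Consumer surplus without the control is ½ · (119.2 - 48) · 356 = 12673.6.
With the floor, consumers buy 146 units at 90, so CS = ½ · (119.2 - 90) · 146 = 2131.6.
Change in consumer surplus = 2131.6 - 12673.6 = -10542.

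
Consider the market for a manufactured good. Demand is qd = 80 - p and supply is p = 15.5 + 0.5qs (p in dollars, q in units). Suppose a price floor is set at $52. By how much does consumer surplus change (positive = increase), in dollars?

Rearranging supply gives qs = 2p - 31. In a free market, 80 - p = 2p - 31 gives the equilibrium p* = 37, q* = 43.
The floor of 52 is above the equilibrium price 37, so it binds.
At p = 52: qd = 80 - 52 = 28 and qs = 2·52 - 31 = 73.
Consumer surplus without the control is ½ · (80 - 37) · 43 = 924.5.
With the floor, consumers buy 28 units at 52, so CS = ½ · (80 - 52) · 28 = 392.
Change in consumer surplus = 392 - 924.5 = -532.5.

-532.5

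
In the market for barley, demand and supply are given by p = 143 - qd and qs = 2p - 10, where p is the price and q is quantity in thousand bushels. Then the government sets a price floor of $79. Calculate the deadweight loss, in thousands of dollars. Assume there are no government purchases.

588

Rearranging demand gives qd = 143 - p. In a free market, 143 - p = 2p - 10 gives the equilibrium p* = 51, q* = 92.
Since 79 > 51, the floor is binding.
At p = 79: qd = 143 - 79 = 64 and qs = 2·79 - 10 = 148.
Quantity traded falls to 64. At q = 64 the demand price is 143 - 64 = 79 and the supply price is (10 + 64)/2 = 37.
Deadweight loss = ½ · (79 - 37) · (92 - 64) = ½ · 42 · 28 = 588.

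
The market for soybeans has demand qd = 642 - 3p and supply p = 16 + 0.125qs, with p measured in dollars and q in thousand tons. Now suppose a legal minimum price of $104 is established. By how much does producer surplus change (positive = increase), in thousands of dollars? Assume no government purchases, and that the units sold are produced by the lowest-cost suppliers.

10569.75

Rearranging supply gives qs = 8p - 128. Setting quantity demanded equal to quantity supplied, 642 - 3p = 8p - 128, gives p* = 70 and q* = 432.
The floor of 104 is above the equilibrium price 70, so it binds.
At p = 104: qd = 642 - 3·104 = 330 and qs = 8·104 - 128 = 704.
Producer surplus without the control is ½ · (70 - 16) · 432 = 11664.
With the floor, 330 units are sold at 104. The supply price at q = 330 is 57.25, so PS = ½ · [(104 - 16) + (104 - 57.25)] · 330 = 22233.75.
Change in producer surplus = 22233.75 - 11664 = 10569.75.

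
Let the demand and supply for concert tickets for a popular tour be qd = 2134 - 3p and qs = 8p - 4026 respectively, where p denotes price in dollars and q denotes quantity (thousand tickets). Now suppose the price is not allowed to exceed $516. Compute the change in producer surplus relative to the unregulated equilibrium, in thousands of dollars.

-12232

In a free market, 2134 - 3p = 8p - 4026 gives the equilibrium p* = 560, q* = 454.
Since 516 < 560, the ceiling is binding.
At p = 516: qd = 2134 - 3·516 = 586 and qs = 8·516 - 4026 = 102.
Producer surplus without the control is ½ · (560 - 503.25) · 454 = 12882.25.
With the ceiling, producers sell 102 units at 516, so PS = ½ · (516 - 503.25) · 102 = 650.25.
Change in producer surplus = 650.25 - 12882.25 = -12232.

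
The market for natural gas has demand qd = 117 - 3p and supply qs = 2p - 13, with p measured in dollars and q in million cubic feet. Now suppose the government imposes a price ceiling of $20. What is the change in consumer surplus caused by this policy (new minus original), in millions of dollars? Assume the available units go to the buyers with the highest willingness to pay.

Setting quantity demanded equal to quantity supplied, 117 - 3p = 2p - 13, gives p* = 26 and q* = 39.
The ceiling of 20 is below the equilibrium price 26, so it binds.
At p = 20: qd = 117 - 3·20 = 57 and qs = 2·20 - 13 = 27.
Consumer surplus without the control is ½ · (39 - 26) · 39 = 253.5.
With the ceiling, 27 units are sold at 20 (assume they go to the highest-value buyers). The demand price at q = 27 is 30, so CS = ½ · [(39 - 20) + (30 - 20)] · 27 = 391.5.
Change in consumer surplus = 391.5 - 253.5 = 138.

138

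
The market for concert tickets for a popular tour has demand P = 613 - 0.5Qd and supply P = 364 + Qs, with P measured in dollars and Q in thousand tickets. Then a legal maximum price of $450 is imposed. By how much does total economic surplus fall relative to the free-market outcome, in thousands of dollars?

Rearranging demand gives Qd = 1226 - 2P; rearranging supply gives Qs = P - 364. In a free market, 1226 - 2P = P - 364 gives the equilibrium P* = 530, Q* = 166.
The ceiling of 450 is below the equilibrium price 530, so it binds.
At P = 450: Qd = 1226 - 2·450 = 326 and Qs = 450 - 364 = 86.
Quantity traded falls to 86. At Q = 86 the demand price is (1226 - 86)/2 = 570 and the supply price is 364 + 86 = 450.
Deadweight loss = ½ · (570 - 450) · (166 - 86) = ½ · 120 · 80 = 4800.

4800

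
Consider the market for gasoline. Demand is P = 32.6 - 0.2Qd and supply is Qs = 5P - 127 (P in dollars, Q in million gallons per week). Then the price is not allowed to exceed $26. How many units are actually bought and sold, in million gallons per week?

3

Rearranging demand gives Qd = 163 - 5P. In a free market, 163 - 5P = 5P - 127 gives the equilibrium P* = 29, Q* = 18.
Because the ceiling (26) lies below the market-clearing price, it is binding.
At P = 26: Qd = 163 - 5·26 = 33 and Qs = 5·26 - 127 = 3.
The quantity actually transacted is the short side, supply: 3.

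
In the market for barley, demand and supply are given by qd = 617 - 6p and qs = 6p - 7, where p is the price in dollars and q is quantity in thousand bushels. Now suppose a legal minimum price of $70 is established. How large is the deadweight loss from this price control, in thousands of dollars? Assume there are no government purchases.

Setting quantity demanded equal to quantity supplied, 617 - 6p = 6p - 7, gives p* = 52 and q* = 305.
Since 70 > 52, the floor is binding.
At p = 70: qd = 617 - 6·70 = 197 and qs = 6·70 - 7 = 413.
Quantity traded falls to 197. At q = 197 the demand price is (617 - 197)/6 = 70 and the supply price is (7 + 197)/6 = 34.
Deadweight loss = ½ · (70 - 34) · (305 - 197) = ½ · 36 · 108 = 1944.

1944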